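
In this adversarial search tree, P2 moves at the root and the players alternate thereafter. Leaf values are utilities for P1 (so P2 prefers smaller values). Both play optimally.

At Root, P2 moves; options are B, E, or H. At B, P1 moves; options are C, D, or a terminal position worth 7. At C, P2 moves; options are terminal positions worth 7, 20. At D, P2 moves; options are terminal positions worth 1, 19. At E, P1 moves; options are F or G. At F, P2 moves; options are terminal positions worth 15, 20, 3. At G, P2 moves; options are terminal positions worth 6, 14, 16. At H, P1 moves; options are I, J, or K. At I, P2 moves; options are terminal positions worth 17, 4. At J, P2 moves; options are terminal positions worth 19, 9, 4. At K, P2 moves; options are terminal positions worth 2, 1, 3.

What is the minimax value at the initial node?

4

C (P2): min(7, 20) = 7
D (P2): min(1, 19) = 1
B (P1): max(7, 1, 7) = 7
F (P2): min(15, 20, 3) = 3
G (P2): min(6, 14, 16) = 6
E (P1): max(3, 6) = 6
I (P2): min(17, 4) = 4
J (P2): min(19, 9, 4) = 4
K (P2): min(2, 1, 3) = 1
H (P1): max(4, 4, 1) = 4
Root (P2): min(7, 6, 4) = 4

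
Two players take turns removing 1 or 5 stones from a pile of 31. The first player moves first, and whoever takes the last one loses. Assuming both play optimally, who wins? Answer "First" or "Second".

Second

i:   0  1  2  3  4  5  6  7  8  9 10 11 12 13 14 15 16 17 18 19 20 21 22 23 24 25 26 27 28 29 30 31
     W  L  W  L  W  L  W  L  W  L  W  L  W  L  W  L  W  L  W  L  W  L  W  L  W  L  W  L  W  L  W  L
Position 31 is L, so the second player wins.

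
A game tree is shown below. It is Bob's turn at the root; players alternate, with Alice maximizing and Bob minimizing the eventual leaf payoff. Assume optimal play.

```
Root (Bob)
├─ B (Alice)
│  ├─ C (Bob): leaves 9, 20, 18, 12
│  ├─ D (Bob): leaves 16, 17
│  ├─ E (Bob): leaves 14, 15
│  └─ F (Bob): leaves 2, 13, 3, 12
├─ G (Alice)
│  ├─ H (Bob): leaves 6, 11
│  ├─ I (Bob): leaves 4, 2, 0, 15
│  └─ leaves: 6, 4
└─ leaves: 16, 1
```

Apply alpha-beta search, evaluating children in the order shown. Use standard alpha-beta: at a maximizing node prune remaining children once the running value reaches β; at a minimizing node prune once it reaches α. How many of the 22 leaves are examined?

C [α=-∞,β=+∞]: v=9
D [α=9,β=+∞]: v=16
E [α=16,β=+∞]: v=14 after child 1 ≤ α → α-cutoff, skip 1
F [α=16,β=+∞]: v=2 after child 1 ≤ α → α-cutoff, skip 3
B [α=-∞,β=+∞]: v=16
H [α=-∞,β=16]: v=6
I [α=6,β=16]: v=4 after child 1 ≤ α → α-cutoff, skip 3
G [α=-∞,β=16]: v=6
Root [α=-∞,β=+∞]: v=1
Leaves evaluated: 15 of 22.

15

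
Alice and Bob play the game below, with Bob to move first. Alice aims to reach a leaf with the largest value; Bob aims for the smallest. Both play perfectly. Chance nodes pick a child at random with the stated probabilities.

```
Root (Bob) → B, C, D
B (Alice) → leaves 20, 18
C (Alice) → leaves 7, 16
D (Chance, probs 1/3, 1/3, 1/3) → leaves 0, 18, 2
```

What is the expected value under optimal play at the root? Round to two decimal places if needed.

B (Alice): max(20, 18) = 20
C (Alice): max(7, 16) = 16
D (Chance): 1/3·0 + 1/3·18 + 1/3·2 = 6.67
Root (Bob): min(20, 16, 6.67) = 6.67

6.67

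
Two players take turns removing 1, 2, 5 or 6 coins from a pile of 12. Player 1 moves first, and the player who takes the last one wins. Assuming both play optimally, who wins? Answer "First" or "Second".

First

Mark each pile size as W (mover wins) or L (mover loses):
i:   0  1  2  3  4  5  6  7  8  9 10 11 12
     L  W  W  L  W  W  W  L  W  W  L  W  W
Position 12 is W, so the first player wins.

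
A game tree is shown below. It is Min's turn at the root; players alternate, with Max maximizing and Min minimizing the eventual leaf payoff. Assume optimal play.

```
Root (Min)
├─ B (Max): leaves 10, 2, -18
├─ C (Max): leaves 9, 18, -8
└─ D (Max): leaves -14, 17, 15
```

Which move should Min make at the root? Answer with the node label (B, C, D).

B (Max): max(10, 2, -18) = 10
C (Max): max(9, 18, -8) = 18
D (Max): max(-14, 17, 15) = 17
Root (Min): min(10, 18, 17) = 10
Min picks the child with the lowest value: B (value 10).

B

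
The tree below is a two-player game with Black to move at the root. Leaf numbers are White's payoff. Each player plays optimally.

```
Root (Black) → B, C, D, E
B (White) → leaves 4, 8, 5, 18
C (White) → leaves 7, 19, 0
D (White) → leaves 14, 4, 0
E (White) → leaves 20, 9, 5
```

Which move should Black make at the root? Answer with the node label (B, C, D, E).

D

B (White): max(4, 8, 5, 18) = 18
C (White): max(7, 19, 0) = 19
D (White): max(14, 4, 0) = 14
E (White): max(20, 9, 5) = 20
Root (Black): min(18, 19, 14, 20) = 14
Black picks the child with the lowest value: D (value 14).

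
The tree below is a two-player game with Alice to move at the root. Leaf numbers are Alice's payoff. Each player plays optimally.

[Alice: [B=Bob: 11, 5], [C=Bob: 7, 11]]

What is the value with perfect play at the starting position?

B (Bob): min(11, 5) = 5
C (Bob): min(7, 11) = 7
Root (Alice): max(5, 7) = 7

7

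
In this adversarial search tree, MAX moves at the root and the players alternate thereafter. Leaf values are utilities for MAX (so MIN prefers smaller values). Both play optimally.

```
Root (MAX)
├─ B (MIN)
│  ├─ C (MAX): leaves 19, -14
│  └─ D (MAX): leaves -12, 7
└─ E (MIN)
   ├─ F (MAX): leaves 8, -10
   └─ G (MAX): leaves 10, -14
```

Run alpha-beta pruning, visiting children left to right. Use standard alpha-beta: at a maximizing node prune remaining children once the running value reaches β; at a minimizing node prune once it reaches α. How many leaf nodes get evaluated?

C [α=-∞,β=+∞]: v=19
D [α=-∞,β=19]: v=7
B [α=-∞,β=+∞]: v=7
F [α=7,β=+∞]: v=8
G [α=7,β=8]: v=10 after child 1 ≥ β → β-cutoff, skip 1
E [α=7,β=+∞]: v=8
Root [α=-∞,β=+∞]: v=8
Leaves evaluated: 7 of 8.

7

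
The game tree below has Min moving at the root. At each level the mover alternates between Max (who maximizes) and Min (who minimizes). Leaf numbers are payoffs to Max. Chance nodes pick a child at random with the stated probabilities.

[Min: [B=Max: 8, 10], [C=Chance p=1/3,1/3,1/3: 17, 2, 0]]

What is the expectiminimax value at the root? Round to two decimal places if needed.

6.33

B (Max): max(8, 10) = 10
C (Chance): 1/3·17 + 1/3·2 + 1/3·0 = 6.33
Root (Min): min(10, 6.33) = 6.33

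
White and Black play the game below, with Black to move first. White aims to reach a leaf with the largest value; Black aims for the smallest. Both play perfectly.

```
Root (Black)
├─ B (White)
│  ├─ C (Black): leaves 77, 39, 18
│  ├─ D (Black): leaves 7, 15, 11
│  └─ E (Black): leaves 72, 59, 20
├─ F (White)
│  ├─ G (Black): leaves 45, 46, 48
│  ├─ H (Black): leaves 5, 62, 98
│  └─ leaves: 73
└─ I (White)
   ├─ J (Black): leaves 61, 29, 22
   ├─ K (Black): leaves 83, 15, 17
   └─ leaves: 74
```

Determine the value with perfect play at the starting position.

C (Black): min(77, 39, 18) = 18
D (Black): min(7, 15, 11) = 7
E (Black): min(72, 59, 20) = 20
B (White): max(18, 7, 20) = 20
G (Black): min(45, 46, 48) = 45
H (Black): min(5, 62, 98) = 5
F (White): max(45, 5, 73) = 73
J (Black): min(61, 29, 22) = 22
K (Black): min(83, 15, 17) = 15
I (White): max(22, 15, 74) = 74
Root (Black): min(20, 73, 74) = 20

20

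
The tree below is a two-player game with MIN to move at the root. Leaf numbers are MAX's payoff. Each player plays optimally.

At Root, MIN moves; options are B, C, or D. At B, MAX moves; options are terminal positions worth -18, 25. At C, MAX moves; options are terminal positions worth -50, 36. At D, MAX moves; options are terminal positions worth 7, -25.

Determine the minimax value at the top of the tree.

7

B (MAX): max(-18, 25) = 25
C (MAX): max(-50, 36) = 36
D (MAX): max(7, -25) = 7
Root (MIN): min(25, 36, 7) = 7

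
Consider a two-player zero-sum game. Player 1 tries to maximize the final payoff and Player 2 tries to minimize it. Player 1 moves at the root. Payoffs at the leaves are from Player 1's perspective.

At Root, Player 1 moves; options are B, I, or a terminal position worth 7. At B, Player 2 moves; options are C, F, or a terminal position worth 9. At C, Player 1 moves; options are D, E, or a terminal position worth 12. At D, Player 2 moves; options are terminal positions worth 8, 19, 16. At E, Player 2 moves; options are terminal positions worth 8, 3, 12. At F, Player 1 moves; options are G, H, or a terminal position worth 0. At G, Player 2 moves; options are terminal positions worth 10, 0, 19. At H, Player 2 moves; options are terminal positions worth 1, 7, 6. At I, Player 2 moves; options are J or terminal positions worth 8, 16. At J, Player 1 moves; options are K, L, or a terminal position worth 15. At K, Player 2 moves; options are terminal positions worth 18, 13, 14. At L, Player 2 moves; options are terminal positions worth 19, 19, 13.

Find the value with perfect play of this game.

D (Player 2): min(8, 19, 16) = 8
E (Player 2): min(8, 3, 12) = 3
C (Player 1): max(8, 3, 12) = 12
G (Player 2): min(10, 0, 19) = 0
H (Player 2): min(1, 7, 6) = 1
F (Player 1): max(0, 1, 0) = 1
B (Player 2): min(12, 1, 9) = 1
K (Player 2): min(18, 13, 14) = 13
L (Player 2): min(19, 19, 13) = 13
J (Player 1): max(13, 13, 15) = 15
I (Player 2): min(15, 8, 16) = 8
Root (Player 1): max(1, 8, 7) = 8

8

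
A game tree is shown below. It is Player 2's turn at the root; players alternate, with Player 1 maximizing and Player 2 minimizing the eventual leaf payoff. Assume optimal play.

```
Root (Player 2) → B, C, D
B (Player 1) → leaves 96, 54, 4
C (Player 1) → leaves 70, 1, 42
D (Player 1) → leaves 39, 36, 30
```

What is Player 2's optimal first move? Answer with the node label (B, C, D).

B (Player 1): max(96, 54, 4) = 96
C (Player 1): max(70, 1, 42) = 70
D (Player 1): max(39, 36, 30) = 39
Root (Player 2): min(96, 70, 39) = 39
Player 2 picks the child with the lowest value: D (value 39).

D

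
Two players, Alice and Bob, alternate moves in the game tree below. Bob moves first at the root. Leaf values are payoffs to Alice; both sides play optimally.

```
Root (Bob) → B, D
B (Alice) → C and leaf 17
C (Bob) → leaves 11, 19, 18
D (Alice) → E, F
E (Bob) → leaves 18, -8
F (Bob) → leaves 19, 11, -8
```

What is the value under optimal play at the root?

C (Bob): min(11, 19, 18) = 11
B (Alice): max(11, 17) = 17
E (Bob): min(18, -8) = -8
F (Bob): min(19, 11, -8) = -8
D (Alice): max(-8, -8) = -8
Root (Bob): min(17, -8) = -8

-8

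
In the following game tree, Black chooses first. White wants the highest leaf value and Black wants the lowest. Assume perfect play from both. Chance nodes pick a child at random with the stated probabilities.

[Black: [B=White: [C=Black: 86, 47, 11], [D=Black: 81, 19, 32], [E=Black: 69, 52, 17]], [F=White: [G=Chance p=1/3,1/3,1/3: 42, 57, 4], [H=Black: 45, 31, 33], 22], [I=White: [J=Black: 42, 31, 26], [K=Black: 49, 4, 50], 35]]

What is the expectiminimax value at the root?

C (Black): min(86, 47, 11) = 11
D (Black): min(81, 19, 32) = 19
E (Black): min(69, 52, 17) = 17
B (White): max(11, 19, 17) = 19
G (Chance): 1/3·42 + 1/3·57 + 1/3·4 = 34.33
H (Black): min(45, 31, 33) = 31
F (White): max(34.33, 31, 22) = 34.33
J (Black): min(42, 31, 26) = 26
K (Black): min(49, 4, 50) = 4
I (White): max(26, 4, 35) = 35
Root (Black): min(19, 34.33, 35) = 19

19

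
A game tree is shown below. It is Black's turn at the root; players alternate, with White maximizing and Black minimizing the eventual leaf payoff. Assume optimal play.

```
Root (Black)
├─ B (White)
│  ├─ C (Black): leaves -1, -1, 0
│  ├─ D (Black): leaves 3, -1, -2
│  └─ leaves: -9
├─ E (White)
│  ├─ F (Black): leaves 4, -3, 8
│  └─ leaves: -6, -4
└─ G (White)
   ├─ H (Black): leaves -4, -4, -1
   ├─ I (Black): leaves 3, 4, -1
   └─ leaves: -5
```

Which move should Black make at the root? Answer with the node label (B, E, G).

C (Black): min(-1, -1, 0) = -1
D (Black): min(3, -1, -2) = -2
B (White): max(-1, -2, -9) = -1
F (Black): min(4, -3, 8) = -3
E (White): max(-3, -6, -4) = -3
H (Black): min(-4, -4, -1) = -4
I (Black): min(3, 4, -1) = -1
G (White): max(-4, -1, -5) = -1
Root (Black): min(-1, -3, -1) = -3
Black picks the child with the lowest value: E (value -3).

E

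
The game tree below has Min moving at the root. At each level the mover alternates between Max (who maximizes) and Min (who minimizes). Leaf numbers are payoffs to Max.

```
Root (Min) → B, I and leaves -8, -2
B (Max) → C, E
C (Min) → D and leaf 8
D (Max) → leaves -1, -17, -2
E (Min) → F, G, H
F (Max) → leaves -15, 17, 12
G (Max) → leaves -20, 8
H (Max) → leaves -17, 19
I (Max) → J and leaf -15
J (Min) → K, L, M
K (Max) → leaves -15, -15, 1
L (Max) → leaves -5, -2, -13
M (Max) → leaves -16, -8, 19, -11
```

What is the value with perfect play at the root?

D (Max): max(-1, -17, -2) = -1
C (Min): min(-1, 8) = -1
F (Max): max(-15, 17, 12) = 17
G (Max): max(-20, 8) = 8
H (Max): max(-17, 19) = 19
E (Min): min(17, 8, 19) = 8
B (Max): max(-1, 8) = 8
K (Max): max(-15, -15, 1) = 1
L (Max): max(-5, -2, -13) = -2
M (Max): max(-16, -8, 19, -11) = 19
J (Min): min(1, -2, 19) = -2
I (Max): max(-2, -15) = -2
Root (Min): min(8, -2, -8, -2) = -8

-8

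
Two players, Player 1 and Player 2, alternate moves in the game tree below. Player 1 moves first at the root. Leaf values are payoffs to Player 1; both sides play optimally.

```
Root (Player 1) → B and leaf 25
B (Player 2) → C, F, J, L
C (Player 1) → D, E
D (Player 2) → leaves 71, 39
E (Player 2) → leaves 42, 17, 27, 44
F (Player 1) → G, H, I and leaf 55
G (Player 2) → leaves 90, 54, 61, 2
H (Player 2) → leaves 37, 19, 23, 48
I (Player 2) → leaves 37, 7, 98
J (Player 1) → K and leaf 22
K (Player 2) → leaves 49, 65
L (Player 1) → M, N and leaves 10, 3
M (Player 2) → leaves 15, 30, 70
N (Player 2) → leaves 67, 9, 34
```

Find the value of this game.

25

D (Player 2): min(71, 39) = 39
E (Player 2): min(42, 17, 27, 44) = 17
C (Player 1): max(39, 17) = 39
G (Player 2): min(90, 54, 61, 2) = 2
H (Player 2): min(37, 19, 23, 48) = 19
I (Player 2): min(37, 7, 98) = 7
F (Player 1): max(2, 19, 7, 55) = 55
K (Player 2): min(49, 65) = 49
J (Player 1): max(49, 22) = 49
M (Player 2): min(15, 30, 70) = 15
N (Player 2): min(67, 9, 34) = 9
L (Player 1): max(15, 9, 10, 3) = 15
B (Player 2): min(39, 55, 49, 15) = 15
Root (Player 1): max(15, 25) = 25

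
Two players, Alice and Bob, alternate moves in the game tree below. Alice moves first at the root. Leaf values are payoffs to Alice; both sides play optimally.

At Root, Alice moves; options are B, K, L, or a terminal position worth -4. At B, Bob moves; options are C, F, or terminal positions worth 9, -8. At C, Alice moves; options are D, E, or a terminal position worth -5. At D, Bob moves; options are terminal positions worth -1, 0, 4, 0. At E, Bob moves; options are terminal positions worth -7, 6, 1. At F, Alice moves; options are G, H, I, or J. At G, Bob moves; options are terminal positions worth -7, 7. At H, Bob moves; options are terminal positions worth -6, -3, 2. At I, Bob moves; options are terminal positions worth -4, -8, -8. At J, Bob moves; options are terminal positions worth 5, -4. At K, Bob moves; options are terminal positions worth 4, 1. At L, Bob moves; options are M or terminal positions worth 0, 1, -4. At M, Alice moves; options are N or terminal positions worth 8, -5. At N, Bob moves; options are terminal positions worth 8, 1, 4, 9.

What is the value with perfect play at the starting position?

1

D (Bob): min(-1, 0, 4, 0) = -1
E (Bob): min(-7, 6, 1) = -7
C (Alice): max(-1, -7, -5) = -1
G (Bob): min(-7, 7) = -7
H (Bob): min(-6, -3, 2) = -6
I (Bob): min(-4, -8, -8) = -8
J (Bob): min(5, -4) = -4
F (Alice): max(-7, -6, -8, -4) = -4
B (Bob): min(-1, -4, 9, -8) = -8
K (Bob): min(4, 1) = 1
N (Bob): min(8, 1, 4, 9) = 1
M (Alice): max(1, 8, -5) = 8
L (Bob): min(8, 0, 1, -4) = -4
Root (Alice): max(-8, 1, -4, -4) = 1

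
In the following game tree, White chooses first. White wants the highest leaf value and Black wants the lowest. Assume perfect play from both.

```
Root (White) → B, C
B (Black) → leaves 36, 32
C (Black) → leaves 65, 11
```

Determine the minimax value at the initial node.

32

B (Black): min(36, 32) = 32
C (Black): min(65, 11) = 11
Root (White): max(32, 11) = 32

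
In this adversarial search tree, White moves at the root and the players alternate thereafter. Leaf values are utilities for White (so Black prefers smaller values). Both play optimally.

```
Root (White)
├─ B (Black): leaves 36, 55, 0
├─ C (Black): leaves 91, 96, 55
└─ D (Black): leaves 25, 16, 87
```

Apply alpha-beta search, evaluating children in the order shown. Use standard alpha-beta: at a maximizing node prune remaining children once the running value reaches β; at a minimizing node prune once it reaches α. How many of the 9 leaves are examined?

B [α=-∞,β=+∞]: v=0
C [α=0,β=+∞]: v=55
D [α=55,β=+∞]: v=25 after child 1 ≤ α → α-cutoff, skip 2
Root [α=-∞,β=+∞]: v=55
Leaves evaluated: 7 of 9.

7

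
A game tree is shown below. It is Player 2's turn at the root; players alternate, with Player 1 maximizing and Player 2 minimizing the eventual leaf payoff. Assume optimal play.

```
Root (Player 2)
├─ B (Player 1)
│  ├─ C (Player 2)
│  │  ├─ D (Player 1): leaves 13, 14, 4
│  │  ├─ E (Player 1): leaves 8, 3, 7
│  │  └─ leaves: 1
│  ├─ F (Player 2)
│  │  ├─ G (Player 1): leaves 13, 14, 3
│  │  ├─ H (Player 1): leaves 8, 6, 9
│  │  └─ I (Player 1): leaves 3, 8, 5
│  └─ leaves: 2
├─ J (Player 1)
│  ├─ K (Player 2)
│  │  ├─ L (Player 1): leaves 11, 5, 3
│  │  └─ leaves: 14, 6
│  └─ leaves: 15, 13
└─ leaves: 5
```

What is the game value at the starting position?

D (Player 1): max(13, 14, 4) = 14
E (Player 1): max(8, 3, 7) = 8
C (Player 2): min(14, 8, 1) = 1
G (Player 1): max(13, 14, 3) = 14
H (Player 1): max(8, 6, 9) = 9
I (Player 1): max(3, 8, 5) = 8
F (Player 2): min(14, 9, 8) = 8
B (Player 1): max(1, 8, 2) = 8
L (Player 1): max(11, 5, 3) = 11
K (Player 2): min(11, 14, 6) = 6
J (Player 1): max(6, 15, 13) = 15
Root (Player 2): min(8, 15, 5) = 5

5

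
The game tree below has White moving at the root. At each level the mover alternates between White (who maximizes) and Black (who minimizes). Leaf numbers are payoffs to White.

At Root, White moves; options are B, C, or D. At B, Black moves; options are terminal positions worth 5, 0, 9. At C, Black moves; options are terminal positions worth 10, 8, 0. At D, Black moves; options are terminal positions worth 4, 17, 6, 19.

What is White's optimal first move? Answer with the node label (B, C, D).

D

B (Black): min(5, 0, 9) = 0
C (Black): min(10, 8, 0) = 0
D (Black): min(4, 17, 6, 19) = 4
Root (White): max(0, 0, 4) = 4
White picks the child with the highest value: D (value 4).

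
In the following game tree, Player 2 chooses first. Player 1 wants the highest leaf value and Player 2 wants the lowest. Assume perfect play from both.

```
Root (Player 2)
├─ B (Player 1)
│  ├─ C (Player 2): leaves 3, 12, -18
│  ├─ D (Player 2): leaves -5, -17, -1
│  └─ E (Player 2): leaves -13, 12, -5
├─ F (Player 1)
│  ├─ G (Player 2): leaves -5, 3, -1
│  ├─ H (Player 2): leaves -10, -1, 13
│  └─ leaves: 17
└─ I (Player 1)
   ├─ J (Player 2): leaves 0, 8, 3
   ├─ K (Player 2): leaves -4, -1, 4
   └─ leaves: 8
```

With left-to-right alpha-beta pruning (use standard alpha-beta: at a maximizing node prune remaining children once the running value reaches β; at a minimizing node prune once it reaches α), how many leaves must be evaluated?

15

C [α=-∞,β=+∞]: v=-18
D [α=-18,β=+∞]: v=-17
E [α=-17,β=+∞]: v=-13
B [α=-∞,β=+∞]: v=-13
G [α=-∞,β=-13]: v=-5
F [α=-∞,β=-13]: v=-5 after child 1 ≥ β → β-cutoff, skip 2
J [α=-∞,β=-13]: v=0
I [α=-∞,β=-13]: v=0 after child 1 ≥ β → β-cutoff, skip 2
Root [α=-∞,β=+∞]: v=-13
Leaves evaluated: 15 of 23.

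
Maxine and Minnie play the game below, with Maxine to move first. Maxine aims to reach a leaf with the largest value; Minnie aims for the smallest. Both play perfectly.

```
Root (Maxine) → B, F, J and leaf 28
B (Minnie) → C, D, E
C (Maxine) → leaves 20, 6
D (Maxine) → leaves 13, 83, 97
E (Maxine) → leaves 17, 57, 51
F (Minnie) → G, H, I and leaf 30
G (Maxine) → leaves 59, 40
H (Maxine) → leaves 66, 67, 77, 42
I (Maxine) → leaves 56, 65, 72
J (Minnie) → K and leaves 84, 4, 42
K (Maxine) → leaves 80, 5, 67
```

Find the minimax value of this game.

C (Maxine): max(20, 6) = 20
D (Maxine): max(13, 83, 97) = 97
E (Maxine): max(17, 57, 51) = 57
B (Minnie): min(20, 97, 57) = 20
G (Maxine): max(59, 40) = 59
H (Maxine): max(66, 67, 77, 42) = 77
I (Maxine): max(56, 65, 72) = 72
F (Minnie): min(59, 77, 72, 30) = 30
K (Maxine): max(80, 5, 67) = 80
J (Minnie): min(80, 84, 4, 42) = 4
Root (Maxine): max(20, 30, 4, 28) = 30

30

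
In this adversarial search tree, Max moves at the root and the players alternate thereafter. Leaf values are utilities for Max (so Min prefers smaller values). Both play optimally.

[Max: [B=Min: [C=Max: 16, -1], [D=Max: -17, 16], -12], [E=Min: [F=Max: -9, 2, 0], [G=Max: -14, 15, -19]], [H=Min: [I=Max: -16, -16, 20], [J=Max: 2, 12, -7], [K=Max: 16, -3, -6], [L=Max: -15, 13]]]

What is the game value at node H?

12

I: max(-16, -16, 20) = 20
J: max(2, 12, -7) = 12
K: max(16, -3, -6) = 16
L: max(-15, 13) = 13
H: min(20, 12, 16, 13) = 12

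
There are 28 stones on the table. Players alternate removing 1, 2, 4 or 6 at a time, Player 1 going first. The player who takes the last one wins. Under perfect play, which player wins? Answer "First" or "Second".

First

i:   0  1  2  3  4  5  6  7  8  9 10 11 12 13 14 15 16 17 18 19 20 21 22 23 24 25 26 27 28
     L  W  W  L  W  W  W  W  L  W  W  L  W  W  W  W  L  W  W  L  W  W  W  W  L  W  W  L  W
Position 28 is W, so the first player wins.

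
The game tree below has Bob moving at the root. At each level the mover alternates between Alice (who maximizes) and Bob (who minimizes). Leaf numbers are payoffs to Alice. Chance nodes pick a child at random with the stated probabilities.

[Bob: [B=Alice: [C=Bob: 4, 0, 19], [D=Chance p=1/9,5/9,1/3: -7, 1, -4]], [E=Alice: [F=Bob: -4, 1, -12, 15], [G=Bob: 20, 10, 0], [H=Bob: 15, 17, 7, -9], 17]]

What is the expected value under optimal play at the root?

C (Bob): min(4, 0, 19) = 0
D (Chance): 1/9·-7 + 5/9·1 + 1/3·-4 = -1.56
B (Alice): max(0, -1.56) = 0
F (Bob): min(-4, 1, -12, 15) = -12
G (Bob): min(20, 10, 0) = 0
H (Bob): min(15, 17, 7, -9) = -9
E (Alice): max(-12, 0, -9, 17) = 17
Root (Bob): min(0, 17) = 0

0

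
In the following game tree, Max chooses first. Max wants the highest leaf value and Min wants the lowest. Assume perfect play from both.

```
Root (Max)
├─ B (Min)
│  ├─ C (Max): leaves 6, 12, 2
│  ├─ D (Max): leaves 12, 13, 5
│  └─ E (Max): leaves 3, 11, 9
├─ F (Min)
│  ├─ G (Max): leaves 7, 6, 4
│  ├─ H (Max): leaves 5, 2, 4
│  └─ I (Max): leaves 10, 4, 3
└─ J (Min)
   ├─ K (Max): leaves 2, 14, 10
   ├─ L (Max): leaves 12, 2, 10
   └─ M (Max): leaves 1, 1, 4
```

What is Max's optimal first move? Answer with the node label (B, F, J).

B

C (Max): max(6, 12, 2) = 12
D (Max): max(12, 13, 5) = 13
E (Max): max(3, 11, 9) = 11
B (Min): min(12, 13, 11) = 11
G (Max): max(7, 6, 4) = 7
H (Max): max(5, 2, 4) = 5
I (Max): max(10, 4, 3) = 10
F (Min): min(7, 5, 10) = 5
K (Max): max(2, 14, 10) = 14
L (Max): max(12, 2, 10) = 12
M (Max): max(1, 1, 4) = 4
J (Min): min(14, 12, 4) = 4
Root (Max): max(11, 5, 4) = 11
Max picks the child with the highest value: B (value 11).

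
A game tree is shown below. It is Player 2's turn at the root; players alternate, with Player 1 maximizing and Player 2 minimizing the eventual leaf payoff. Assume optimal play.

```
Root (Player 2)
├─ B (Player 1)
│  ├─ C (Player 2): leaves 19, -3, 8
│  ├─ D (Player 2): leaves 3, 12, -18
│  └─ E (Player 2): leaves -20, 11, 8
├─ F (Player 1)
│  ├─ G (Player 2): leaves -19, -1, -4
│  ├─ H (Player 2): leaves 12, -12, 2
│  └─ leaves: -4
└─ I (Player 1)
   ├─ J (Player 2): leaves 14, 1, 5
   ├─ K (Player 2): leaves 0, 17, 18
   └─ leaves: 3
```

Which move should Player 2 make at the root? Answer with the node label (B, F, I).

F

C (Player 2): min(19, -3, 8) = -3
D (Player 2): min(3, 12, -18) = -18
E (Player 2): min(-20, 11, 8) = -20
B (Player 1): max(-3, -18, -20) = -3
G (Player 2): min(-19, -1, -4) = -19
H (Player 2): min(12, -12, 2) = -12
F (Player 1): max(-19, -12, -4) = -4
J (Player 2): min(14, 1, 5) = 1
K (Player 2): min(0, 17, 18) = 0
I (Player 1): max(1, 0, 3) = 3
Root (Player 2): min(-3, -4, 3) = -4
Player 2 picks the child with the lowest value: F (value -4).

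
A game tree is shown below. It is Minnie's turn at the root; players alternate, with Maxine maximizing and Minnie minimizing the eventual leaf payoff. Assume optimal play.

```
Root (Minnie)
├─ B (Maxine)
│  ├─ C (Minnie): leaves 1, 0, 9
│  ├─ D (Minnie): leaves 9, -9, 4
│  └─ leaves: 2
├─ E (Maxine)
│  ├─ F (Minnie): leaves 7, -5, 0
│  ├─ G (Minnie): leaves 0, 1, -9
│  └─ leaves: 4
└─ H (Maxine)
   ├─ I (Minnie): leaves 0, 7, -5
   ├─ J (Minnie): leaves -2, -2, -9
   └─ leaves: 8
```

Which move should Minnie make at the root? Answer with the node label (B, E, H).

C (Minnie): min(1, 0, 9) = 0
D (Minnie): min(9, -9, 4) = -9
B (Maxine): max(0, -9, 2) = 2
F (Minnie): min(7, -5, 0) = -5
G (Minnie): min(0, 1, -9) = -9
E (Maxine): max(-5, -9, 4) = 4
I (Minnie): min(0, 7, -5) = -5
J (Minnie): min(-2, -2, -9) = -9
H (Maxine): max(-5, -9, 8) = 8
Root (Minnie): min(2, 4, 8) = 2
Minnie picks the child with the lowest value: B (value 2).

B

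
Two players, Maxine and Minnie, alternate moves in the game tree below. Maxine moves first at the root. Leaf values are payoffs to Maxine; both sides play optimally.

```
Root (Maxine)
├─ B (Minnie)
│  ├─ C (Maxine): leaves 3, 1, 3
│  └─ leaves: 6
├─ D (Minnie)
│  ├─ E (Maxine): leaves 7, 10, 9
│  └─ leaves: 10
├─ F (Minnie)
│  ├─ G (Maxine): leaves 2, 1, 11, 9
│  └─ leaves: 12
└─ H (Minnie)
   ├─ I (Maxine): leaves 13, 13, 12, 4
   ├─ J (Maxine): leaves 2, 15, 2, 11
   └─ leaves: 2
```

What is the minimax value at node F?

G: max(2, 1, 11, 9) = 11
F: min(11, 12) = 11

11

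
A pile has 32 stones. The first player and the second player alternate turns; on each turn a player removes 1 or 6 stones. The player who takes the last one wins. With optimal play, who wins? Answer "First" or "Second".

W/L table (W = player to move can force a win):
i:   0  1  2  3  4  5  6  7  8  9 10 11 12 13 14 15 16 17 18 19 20 21 22 23 24 25 26 27 28 29 30 31 32
     L  W  L  W  L  W  W  L  W  L  W  L  W  W  L  W  L  W  L  W  W  L  W  L  W  L  W  W  L  W  L  W  L
Position 32 is L, so the second player wins.

Second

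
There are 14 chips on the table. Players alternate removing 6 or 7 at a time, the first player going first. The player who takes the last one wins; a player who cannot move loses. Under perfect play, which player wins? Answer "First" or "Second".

Positions where the player to move wins (W) vs loses (L):
i:   0  1  2  3  4  5  6  7  8  9 10 11 12 13 14
     L  L  L  L  L  L  W  W  W  W  W  W  W  L  L
Position 14 is L, so the second player wins.

Second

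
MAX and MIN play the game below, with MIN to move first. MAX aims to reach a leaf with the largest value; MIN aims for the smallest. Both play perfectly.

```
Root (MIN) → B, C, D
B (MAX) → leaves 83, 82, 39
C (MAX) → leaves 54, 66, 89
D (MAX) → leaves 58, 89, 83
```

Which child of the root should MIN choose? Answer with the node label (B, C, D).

B (MAX): max(83, 82, 39) = 83
C (MAX): max(54, 66, 89) = 89
D (MAX): max(58, 89, 83) = 89
Root (MIN): min(83, 89, 89) = 83
MIN picks the child with the lowest value: B (value 83).

B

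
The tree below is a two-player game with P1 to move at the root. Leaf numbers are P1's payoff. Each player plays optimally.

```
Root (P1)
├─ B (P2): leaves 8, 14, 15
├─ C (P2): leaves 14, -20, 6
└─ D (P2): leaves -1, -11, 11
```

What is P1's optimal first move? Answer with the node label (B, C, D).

B (P2): min(8, 14, 15) = 8
C (P2): min(14, -20, 6) = -20
D (P2): min(-1, -11, 11) = -11
Root (P1): max(8, -20, -11) = 8
P1 picks the child with the highest value: B (value 8).

B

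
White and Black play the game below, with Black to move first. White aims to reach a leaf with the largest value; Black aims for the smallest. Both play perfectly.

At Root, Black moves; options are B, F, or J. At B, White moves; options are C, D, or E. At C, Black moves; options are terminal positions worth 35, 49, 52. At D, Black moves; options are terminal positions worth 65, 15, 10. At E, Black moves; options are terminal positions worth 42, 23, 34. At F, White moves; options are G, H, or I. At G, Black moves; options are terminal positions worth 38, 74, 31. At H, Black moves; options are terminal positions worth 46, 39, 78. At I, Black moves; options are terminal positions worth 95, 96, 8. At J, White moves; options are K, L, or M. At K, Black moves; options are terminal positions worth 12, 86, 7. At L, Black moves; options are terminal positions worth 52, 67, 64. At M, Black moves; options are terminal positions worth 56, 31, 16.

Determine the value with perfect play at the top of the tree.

C (Black): min(35, 49, 52) = 35
D (Black): min(65, 15, 10) = 10
E (Black): min(42, 23, 34) = 23
B (White): max(35, 10, 23) = 35
G (Black): min(38, 74, 31) = 31
H (Black): min(46, 39, 78) = 39
I (Black): min(95, 96, 8) = 8
F (White): max(31, 39, 8) = 39
K (Black): min(12, 86, 7) = 7
L (Black): min(52, 67, 64) = 52
M (Black): min(56, 31, 16) = 16
J (White): max(7, 52, 16) = 52
Root (Black): min(35, 39, 52) = 35

35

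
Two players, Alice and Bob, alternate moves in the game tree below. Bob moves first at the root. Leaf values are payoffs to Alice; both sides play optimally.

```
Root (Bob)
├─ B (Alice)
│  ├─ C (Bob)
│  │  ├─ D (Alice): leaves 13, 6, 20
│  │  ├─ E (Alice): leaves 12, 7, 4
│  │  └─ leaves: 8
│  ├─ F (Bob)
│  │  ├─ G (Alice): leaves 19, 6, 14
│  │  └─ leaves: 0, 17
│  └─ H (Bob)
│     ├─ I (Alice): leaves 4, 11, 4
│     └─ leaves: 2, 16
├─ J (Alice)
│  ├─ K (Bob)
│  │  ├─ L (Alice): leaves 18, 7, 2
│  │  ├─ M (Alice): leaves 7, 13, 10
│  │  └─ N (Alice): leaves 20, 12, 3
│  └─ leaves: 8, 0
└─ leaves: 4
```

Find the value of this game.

D (Alice): max(13, 6, 20) = 20
E (Alice): max(12, 7, 4) = 12
C (Bob): min(20, 12, 8) = 8
G (Alice): max(19, 6, 14) = 19
F (Bob): min(19, 0, 17) = 0
I (Alice): max(4, 11, 4) = 11
H (Bob): min(11, 2, 16) = 2
B (Alice): max(8, 0, 2) = 8
L (Alice): max(18, 7, 2) = 18
M (Alice): max(7, 13, 10) = 13
N (Alice): max(20, 12, 3) = 20
K (Bob): min(18, 13, 20) = 13
J (Alice): max(13, 8, 0) = 13
Root (Bob): min(8, 13, 4) = 4

4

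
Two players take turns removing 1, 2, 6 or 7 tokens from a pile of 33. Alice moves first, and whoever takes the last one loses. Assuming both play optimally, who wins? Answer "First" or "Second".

Mark each pile size as W (mover wins) or L (mover loses):
i:   0  1  2  3  4  5  6  7  8  9 10 11 12 13 14 15 16 17 18 19 20 21 22 23 24 25 26 27 28 29 30 31 32 33
     W  L  W  W  L  W  W  W  W  L  W  W  L  W  W  W  W  L  W  W  L  W  W  W  W  L  W  W  L  W  W  W  W  L
Position 33 is L, so the second player wins.

Second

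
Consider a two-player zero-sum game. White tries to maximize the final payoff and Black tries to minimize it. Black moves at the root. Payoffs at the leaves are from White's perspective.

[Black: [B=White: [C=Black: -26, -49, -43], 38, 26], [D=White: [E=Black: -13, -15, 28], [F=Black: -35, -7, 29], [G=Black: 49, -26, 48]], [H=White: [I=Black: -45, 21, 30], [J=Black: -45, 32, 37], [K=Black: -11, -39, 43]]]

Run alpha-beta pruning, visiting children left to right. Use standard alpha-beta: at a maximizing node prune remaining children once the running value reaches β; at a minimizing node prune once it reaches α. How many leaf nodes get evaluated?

18

C [α=-∞,β=+∞]: v=-49
B [α=-∞,β=+∞]: v=38
E [α=-∞,β=38]: v=-15
F [α=-15,β=38]: v=-35 after child 1 ≤ α → α-cutoff, skip 2
G [α=-15,β=38]: v=-26 after child 2 ≤ α → α-cutoff, skip 1
D [α=-∞,β=38]: v=-15
I [α=-∞,β=-15]: v=-45
J [α=-45,β=-15]: v=-45 after child 1 ≤ α → α-cutoff, skip 2
K [α=-45,β=-15]: v=-39
H [α=-∞,β=-15]: v=-39
Root [α=-∞,β=+∞]: v=-39
Leaves evaluated: 18 of 23.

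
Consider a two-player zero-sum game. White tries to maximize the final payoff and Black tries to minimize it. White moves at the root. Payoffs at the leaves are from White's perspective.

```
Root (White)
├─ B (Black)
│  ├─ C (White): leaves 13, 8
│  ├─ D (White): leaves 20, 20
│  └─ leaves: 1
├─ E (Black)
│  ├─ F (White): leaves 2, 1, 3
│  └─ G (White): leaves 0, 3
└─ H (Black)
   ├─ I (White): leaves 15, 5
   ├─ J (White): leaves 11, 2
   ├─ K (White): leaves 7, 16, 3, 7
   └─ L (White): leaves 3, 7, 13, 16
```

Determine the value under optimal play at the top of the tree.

C (White): max(13, 8) = 13
D (White): max(20, 20) = 20
B (Black): min(13, 20, 1) = 1
F (White): max(2, 1, 3) = 3
G (White): max(0, 3) = 3
E (Black): min(3, 3) = 3
I (White): max(15, 5) = 15
J (White): max(11, 2) = 11
K (White): max(7, 16, 3, 7) = 16
L (White): max(3, 7, 13, 16) = 16
H (Black): min(15, 11, 16, 16) = 11
Root (White): max(1, 3, 11) = 11

11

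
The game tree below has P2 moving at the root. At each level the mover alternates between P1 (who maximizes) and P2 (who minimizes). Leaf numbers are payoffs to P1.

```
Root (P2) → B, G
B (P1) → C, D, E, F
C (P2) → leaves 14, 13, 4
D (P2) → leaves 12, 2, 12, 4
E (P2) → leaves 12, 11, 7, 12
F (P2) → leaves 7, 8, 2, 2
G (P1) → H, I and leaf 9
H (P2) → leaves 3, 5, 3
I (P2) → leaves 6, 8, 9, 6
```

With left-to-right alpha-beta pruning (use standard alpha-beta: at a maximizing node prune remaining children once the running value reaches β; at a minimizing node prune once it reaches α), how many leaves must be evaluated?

C [α=-∞,β=+∞]: v=4
D [α=4,β=+∞]: v=2 after child 2 ≤ α → α-cutoff, skip 2
E [α=4,β=+∞]: v=7
F [α=7,β=+∞]: v=7 after child 1 ≤ α → α-cutoff, skip 3
B [α=-∞,β=+∞]: v=7
H [α=-∞,β=7]: v=3
I [α=3,β=7]: v=6
G [α=-∞,β=7]: v=9
Root [α=-∞,β=+∞]: v=7
Leaves evaluated: 18 of 23.

18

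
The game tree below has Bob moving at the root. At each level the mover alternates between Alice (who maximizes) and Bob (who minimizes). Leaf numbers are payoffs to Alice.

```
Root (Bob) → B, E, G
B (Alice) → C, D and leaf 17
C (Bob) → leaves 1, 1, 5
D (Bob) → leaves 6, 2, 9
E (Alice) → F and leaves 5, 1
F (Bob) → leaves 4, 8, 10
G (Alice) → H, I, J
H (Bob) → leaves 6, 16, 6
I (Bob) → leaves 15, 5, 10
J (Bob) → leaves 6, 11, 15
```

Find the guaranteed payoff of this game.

C (Bob): min(1, 1, 5) = 1
D (Bob): min(6, 2, 9) = 2
B (Alice): max(1, 2, 17) = 17
F (Bob): min(4, 8, 10) = 4
E (Alice): max(4, 5, 1) = 5
H (Bob): min(6, 16, 6) = 6
I (Bob): min(15, 5, 10) = 5
J (Bob): min(6, 11, 15) = 6
G (Alice): max(6, 5, 6) = 6
Root (Bob): min(17, 5, 6) = 5

5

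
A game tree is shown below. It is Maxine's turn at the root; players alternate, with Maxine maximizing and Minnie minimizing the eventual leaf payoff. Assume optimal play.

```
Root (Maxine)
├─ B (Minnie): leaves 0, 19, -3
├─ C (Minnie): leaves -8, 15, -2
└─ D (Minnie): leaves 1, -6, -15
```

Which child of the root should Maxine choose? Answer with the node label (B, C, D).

B

B (Minnie): min(0, 19, -3) = -3
C (Minnie): min(-8, 15, -2) = -8
D (Minnie): min(1, -6, -15) = -15
Root (Maxine): max(-3, -8, -15) = -3
Maxine picks the child with the highest value: B (value -3).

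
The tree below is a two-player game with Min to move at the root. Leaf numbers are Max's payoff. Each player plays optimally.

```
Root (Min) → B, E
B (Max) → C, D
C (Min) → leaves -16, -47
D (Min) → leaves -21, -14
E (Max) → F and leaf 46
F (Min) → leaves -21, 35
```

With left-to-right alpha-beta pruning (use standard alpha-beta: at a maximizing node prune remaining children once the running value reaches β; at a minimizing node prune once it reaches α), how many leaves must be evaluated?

6

C [α=-∞,β=+∞]: v=-47
D [α=-47,β=+∞]: v=-21
B [α=-∞,β=+∞]: v=-21
F [α=-∞,β=-21]: v=-21
E [α=-∞,β=-21]: v=-21 after child 1 ≥ β → β-cutoff, skip 1
Root [α=-∞,β=+∞]: v=-21
Leaves evaluated: 6 of 7.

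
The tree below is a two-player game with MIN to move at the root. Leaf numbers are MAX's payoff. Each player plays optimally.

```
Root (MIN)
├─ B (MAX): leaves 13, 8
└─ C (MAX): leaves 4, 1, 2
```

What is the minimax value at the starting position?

4

B (MAX): max(13, 8) = 13
C (MAX): max(4, 1, 2) = 4
Root (MIN): min(13, 4) = 4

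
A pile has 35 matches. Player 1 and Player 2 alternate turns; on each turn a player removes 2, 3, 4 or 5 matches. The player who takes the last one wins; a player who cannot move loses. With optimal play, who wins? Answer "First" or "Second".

Second

W/L table (W = player to move can force a win):
i:   0  1  2  3  4  5  6  7  8  9 10 11 12 13 14 15 16 17 18 19 20 21 22 23 24 25 26 27 28 29 30 31 32 33 34 35
     L  L  W  W  W  W  W  L  L  W  W  W  W  W  L  L  W  W  W  W  W  L  L  W  W  W  W  W  L  L  W  W  W  W  W  L
Position 35 is L, so the second player wins.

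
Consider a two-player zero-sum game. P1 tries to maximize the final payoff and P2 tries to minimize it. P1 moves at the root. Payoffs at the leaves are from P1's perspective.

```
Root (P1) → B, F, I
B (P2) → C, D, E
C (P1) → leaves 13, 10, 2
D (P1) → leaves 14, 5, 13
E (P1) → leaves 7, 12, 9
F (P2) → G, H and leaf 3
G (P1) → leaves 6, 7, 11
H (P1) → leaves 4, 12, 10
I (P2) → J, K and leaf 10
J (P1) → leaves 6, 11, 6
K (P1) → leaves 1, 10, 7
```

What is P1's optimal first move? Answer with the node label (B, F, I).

B

C (P1): max(13, 10, 2) = 13
D (P1): max(14, 5, 13) = 14
E (P1): max(7, 12, 9) = 12
B (P2): min(13, 14, 12) = 12
G (P1): max(6, 7, 11) = 11
H (P1): max(4, 12, 10) = 12
F (P2): min(11, 12, 3) = 3
J (P1): max(6, 11, 6) = 11
K (P1): max(1, 10, 7) = 10
I (P2): min(11, 10, 10) = 10
Root (P1): max(12, 3, 10) = 12
P1 picks the child with the highest value: B (value 12).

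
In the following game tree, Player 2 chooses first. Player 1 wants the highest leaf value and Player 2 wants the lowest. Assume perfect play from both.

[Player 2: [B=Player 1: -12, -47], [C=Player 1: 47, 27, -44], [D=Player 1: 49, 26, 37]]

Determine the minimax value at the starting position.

B (Player 1): max(-12, -47) = -12
C (Player 1): max(47, 27, -44) = 47
D (Player 1): max(49, 26, 37) = 49
Root (Player 2): min(-12, 47, 49) = -12

-12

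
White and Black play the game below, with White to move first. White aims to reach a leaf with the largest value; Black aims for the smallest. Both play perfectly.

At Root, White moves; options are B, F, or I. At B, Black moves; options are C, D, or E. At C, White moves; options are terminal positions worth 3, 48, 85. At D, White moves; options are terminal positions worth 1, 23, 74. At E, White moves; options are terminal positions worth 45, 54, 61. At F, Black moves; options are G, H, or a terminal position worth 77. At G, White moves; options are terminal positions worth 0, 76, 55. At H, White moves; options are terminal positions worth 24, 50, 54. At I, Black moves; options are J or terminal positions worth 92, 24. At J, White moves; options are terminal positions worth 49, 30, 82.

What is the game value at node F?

G: max(0, 76, 55) = 76
H: max(24, 50, 54) = 54
F: min(76, 54, 77) = 54

54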